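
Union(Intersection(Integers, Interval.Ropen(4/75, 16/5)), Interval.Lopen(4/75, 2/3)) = Union(Interval.Lopen(4/75, 2/3), Range(1, 4, 1))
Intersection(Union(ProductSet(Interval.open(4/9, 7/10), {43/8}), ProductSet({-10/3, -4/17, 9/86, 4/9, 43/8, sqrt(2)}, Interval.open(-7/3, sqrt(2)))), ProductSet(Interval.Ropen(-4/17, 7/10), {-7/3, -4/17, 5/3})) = ProductSet({-4/17, 9/86, 4/9}, {-4/17})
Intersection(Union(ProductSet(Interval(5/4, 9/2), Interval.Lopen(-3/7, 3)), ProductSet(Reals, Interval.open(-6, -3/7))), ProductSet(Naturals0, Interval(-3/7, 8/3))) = ProductSet(Range(2, 5, 1), Interval.Lopen(-3/7, 8/3))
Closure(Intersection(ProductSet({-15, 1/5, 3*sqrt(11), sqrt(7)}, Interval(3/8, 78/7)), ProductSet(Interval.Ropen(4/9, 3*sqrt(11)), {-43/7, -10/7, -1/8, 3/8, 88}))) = ProductSet({sqrt(7)}, {3/8})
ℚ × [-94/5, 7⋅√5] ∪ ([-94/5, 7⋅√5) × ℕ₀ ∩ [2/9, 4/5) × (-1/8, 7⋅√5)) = ([2/9, 4/5) × {0, 1, …, 15}) ∪ (ℚ × [-94/5, 7⋅√5])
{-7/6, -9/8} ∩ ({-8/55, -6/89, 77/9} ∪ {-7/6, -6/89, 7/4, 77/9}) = {-7/6}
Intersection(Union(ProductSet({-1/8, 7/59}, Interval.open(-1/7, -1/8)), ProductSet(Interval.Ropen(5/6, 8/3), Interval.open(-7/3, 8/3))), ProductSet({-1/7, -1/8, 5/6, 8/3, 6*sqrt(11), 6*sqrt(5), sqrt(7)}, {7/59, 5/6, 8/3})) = ProductSet({5/6, sqrt(7)}, {7/59, 5/6})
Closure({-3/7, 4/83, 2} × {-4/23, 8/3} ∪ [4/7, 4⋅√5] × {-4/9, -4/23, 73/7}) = ({-3/7, 4/83, 2} × {-4/23, 8/3}) ∪ ([4/7, 4⋅√5] × {-4/9, -4/23, 73/7})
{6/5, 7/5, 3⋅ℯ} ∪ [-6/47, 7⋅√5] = [-6/47, 7⋅√5]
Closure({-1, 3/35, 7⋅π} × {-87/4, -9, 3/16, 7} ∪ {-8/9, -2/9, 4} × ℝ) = ({-8/9, -2/9, 4} × ℝ) ∪ ({-1, 3/35, 7⋅π} × {-87/4, -9, 3/16, 7})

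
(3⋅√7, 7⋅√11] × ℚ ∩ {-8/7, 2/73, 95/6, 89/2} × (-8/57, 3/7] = {95/6} × (ℚ ∩ (-8/57, 3/7])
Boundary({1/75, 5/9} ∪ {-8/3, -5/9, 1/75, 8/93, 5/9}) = {-8/3, -5/9, 1/75, 8/93, 5/9}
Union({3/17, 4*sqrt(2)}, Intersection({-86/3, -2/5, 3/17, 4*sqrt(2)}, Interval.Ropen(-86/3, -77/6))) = {-86/3, 3/17, 4*sqrt(2)}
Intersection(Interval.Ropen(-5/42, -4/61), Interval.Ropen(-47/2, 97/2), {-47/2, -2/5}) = EmptySet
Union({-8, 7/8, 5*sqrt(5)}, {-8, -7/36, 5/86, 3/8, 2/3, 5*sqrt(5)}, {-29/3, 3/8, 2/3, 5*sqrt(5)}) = {-29/3, -8, -7/36, 5/86, 3/8, 2/3, 7/8, 5*sqrt(5)}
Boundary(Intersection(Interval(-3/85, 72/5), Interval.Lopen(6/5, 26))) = {6/5, 72/5}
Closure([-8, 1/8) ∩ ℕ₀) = {0}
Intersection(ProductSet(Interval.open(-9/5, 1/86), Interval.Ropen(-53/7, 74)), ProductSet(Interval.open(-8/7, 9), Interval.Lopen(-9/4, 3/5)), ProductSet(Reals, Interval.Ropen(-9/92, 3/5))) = ProductSet(Interval.open(-8/7, 1/86), Interval.Ropen(-9/92, 3/5))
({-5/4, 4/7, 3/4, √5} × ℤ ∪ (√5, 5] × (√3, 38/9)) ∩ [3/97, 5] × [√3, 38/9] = ({4/7, 3/4, √5} × {2, 3, 4}) ∪ ((√5, 5] × (√3, 38/9))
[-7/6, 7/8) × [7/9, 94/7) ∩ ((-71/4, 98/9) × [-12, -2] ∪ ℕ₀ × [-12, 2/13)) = ∅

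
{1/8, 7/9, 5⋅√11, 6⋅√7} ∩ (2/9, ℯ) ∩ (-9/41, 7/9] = {7/9}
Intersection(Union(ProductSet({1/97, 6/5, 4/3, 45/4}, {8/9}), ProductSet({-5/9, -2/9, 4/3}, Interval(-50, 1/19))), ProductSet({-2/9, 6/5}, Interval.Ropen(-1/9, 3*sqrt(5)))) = Union(ProductSet({-2/9}, Interval(-1/9, 1/19)), ProductSet({6/5}, {8/9}))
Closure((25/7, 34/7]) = [25/7, 34/7]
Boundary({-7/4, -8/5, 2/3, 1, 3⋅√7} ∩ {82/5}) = ∅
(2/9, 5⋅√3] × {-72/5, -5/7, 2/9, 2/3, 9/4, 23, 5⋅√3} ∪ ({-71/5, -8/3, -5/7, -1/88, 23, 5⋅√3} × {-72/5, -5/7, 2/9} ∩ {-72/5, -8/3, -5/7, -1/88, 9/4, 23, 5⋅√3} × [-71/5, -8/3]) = (2/9, 5⋅√3] × {-72/5, -5/7, 2/9, 2/3, 9/4, 23, 5⋅√3}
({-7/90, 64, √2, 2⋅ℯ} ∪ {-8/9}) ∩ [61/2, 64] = {64}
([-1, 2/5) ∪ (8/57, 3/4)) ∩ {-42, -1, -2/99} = {-1, -2/99}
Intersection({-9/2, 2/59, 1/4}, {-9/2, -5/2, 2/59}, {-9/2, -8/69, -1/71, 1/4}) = {-9/2}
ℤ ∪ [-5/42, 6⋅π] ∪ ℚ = ℚ ∪ [-5/42, 6⋅π]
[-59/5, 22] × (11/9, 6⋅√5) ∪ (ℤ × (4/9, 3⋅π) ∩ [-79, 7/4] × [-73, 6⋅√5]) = ({-79, -78, …, 1} × (4/9, 3⋅π)) ∪ ([-59/5, 22] × (11/9, 6⋅√5))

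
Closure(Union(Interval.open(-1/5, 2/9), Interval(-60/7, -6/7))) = Union(Interval(-60/7, -6/7), Interval(-1/5, 2/9))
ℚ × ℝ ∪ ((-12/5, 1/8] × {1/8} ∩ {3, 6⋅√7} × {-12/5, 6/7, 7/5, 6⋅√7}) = ℚ × ℝ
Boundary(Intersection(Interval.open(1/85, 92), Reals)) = {1/85, 92}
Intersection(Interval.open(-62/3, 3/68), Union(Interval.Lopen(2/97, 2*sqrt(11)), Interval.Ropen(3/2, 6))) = Interval.open(2/97, 3/68)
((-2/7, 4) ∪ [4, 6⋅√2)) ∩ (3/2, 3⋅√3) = (3/2, 3⋅√3)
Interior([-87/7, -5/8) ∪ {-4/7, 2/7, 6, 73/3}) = (-87/7, -5/8)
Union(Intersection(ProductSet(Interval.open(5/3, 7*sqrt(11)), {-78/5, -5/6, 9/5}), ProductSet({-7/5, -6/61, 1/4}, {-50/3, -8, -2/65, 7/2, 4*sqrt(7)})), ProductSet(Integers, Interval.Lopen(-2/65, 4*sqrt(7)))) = ProductSet(Integers, Interval.Lopen(-2/65, 4*sqrt(7)))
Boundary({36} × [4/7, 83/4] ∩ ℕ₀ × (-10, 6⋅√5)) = {36} × [4/7, 6⋅√5]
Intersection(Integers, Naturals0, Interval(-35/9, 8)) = Range(0, 9, 1)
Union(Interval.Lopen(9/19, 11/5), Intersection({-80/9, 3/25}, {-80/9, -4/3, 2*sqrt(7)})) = Union({-80/9}, Interval.Lopen(9/19, 11/5))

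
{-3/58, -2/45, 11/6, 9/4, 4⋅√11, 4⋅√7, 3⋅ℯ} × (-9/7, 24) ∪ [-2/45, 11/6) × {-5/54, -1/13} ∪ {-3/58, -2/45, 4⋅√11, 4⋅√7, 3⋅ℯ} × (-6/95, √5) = ([-2/45, 11/6) × {-5/54, -1/13}) ∪ ({-3/58, -2/45, 11/6, 9/4, 4⋅√11, 4⋅√7, 3⋅ℯ} × (-9/7, 24))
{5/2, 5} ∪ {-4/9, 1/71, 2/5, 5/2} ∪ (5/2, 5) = {-4/9, 1/71, 2/5} ∪ [5/2, 5]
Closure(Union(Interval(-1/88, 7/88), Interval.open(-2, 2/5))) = Interval(-2, 2/5)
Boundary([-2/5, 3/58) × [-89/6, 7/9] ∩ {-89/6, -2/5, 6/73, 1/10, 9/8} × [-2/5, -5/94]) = {-2/5} × [-2/5, -5/94]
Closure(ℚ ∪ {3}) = ℝ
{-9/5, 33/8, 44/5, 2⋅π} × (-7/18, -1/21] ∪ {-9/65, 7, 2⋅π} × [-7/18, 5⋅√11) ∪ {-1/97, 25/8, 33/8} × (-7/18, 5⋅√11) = ({-9/5, 33/8, 44/5, 2⋅π} × (-7/18, -1/21]) ∪ ({-1/97, 25/8, 33/8} × (-7/18, 5⋅√11)) ∪ ({-9/65, 7, 2⋅π} × [-7/18, 5⋅√11))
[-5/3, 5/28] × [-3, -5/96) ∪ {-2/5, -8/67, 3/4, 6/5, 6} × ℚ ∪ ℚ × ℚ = (ℚ × ℚ) ∪ ([-5/3, 5/28] × [-3, -5/96))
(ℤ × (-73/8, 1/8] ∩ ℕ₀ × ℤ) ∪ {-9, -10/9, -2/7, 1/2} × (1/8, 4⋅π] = (ℕ₀ × {-9, -8, …, 0}) ∪ ({-9, -10/9, -2/7, 1/2} × (1/8, 4⋅π])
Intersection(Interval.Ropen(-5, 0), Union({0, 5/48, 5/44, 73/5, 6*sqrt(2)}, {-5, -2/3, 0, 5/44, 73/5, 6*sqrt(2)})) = {-5, -2/3}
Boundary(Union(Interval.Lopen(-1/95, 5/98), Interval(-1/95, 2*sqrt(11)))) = {-1/95, 2*sqrt(11)}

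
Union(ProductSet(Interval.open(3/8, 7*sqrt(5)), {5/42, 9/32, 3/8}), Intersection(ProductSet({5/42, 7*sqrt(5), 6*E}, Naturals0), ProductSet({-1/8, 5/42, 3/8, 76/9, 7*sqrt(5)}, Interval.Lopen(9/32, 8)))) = Union(ProductSet({5/42, 7*sqrt(5)}, Range(1, 9, 1)), ProductSet(Interval.open(3/8, 7*sqrt(5)), {5/42, 9/32, 3/8}))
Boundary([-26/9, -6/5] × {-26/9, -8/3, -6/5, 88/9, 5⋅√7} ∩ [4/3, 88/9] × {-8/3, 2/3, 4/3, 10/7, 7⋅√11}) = ∅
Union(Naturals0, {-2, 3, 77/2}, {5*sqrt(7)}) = Union({-2, 77/2, 5*sqrt(7)}, Naturals0)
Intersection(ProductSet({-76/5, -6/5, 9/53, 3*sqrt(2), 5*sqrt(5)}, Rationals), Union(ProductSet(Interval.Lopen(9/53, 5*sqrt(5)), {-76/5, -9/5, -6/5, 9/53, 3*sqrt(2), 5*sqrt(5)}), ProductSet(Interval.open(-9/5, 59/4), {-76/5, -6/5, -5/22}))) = Union(ProductSet({3*sqrt(2), 5*sqrt(5)}, {-76/5, -9/5, -6/5, 9/53}), ProductSet({-6/5, 9/53, 3*sqrt(2), 5*sqrt(5)}, {-76/5, -6/5, -5/22}))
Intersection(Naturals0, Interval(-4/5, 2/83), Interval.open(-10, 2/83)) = Range(0, 1, 1)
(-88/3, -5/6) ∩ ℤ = {-29, -28, …, -1}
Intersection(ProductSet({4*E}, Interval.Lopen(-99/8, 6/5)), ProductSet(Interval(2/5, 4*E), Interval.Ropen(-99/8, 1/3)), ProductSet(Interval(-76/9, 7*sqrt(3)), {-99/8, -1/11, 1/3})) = ProductSet({4*E}, {-1/11})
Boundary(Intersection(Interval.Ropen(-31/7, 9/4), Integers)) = Range(-4, 3, 1)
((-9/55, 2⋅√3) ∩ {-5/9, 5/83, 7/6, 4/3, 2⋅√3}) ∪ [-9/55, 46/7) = [-9/55, 46/7)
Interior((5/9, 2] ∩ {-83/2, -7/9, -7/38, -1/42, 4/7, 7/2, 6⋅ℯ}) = ∅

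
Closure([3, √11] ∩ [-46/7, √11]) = [3, √11]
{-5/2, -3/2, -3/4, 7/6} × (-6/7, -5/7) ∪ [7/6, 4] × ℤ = ([7/6, 4] × ℤ) ∪ ({-5/2, -3/2, -3/4, 7/6} × (-6/7, -5/7))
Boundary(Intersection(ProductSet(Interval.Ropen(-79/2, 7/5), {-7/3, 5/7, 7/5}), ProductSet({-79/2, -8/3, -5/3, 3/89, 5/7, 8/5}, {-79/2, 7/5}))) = ProductSet({-79/2, -8/3, -5/3, 3/89, 5/7}, {7/5})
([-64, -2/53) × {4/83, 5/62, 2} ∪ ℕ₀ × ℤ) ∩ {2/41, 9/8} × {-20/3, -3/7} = ∅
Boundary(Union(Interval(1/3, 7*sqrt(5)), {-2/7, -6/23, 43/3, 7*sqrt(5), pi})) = {-2/7, -6/23, 1/3, 7*sqrt(5)}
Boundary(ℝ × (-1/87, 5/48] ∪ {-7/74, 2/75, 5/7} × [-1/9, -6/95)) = (ℝ × {-1/87, 5/48}) ∪ ({-7/74, 2/75, 5/7} × [-1/9, -6/95])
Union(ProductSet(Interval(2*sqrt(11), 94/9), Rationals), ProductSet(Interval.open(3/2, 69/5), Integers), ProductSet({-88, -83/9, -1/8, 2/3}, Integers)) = Union(ProductSet(Interval(2*sqrt(11), 94/9), Rationals), ProductSet(Union({-88, -83/9, -1/8, 2/3}, Interval.open(3/2, 69/5)), Integers))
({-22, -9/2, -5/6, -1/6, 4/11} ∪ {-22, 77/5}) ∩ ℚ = {-22, -9/2, -5/6, -1/6, 4/11, 77/5}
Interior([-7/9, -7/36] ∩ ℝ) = (-7/9, -7/36)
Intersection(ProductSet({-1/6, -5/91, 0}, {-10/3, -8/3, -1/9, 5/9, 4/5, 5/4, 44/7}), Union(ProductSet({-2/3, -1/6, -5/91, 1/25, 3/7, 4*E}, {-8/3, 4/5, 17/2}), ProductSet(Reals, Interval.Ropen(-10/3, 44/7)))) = ProductSet({-1/6, -5/91, 0}, {-10/3, -8/3, -1/9, 5/9, 4/5, 5/4})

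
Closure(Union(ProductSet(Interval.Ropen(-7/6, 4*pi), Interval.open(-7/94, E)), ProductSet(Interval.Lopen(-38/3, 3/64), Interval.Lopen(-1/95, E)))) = Union(ProductSet({-38/3}, Interval(-1/95, E)), ProductSet({4*pi}, Interval(-7/94, E)), ProductSet({-7/6, 4*pi}, Union({E}, Interval(-7/94, -1/95))), ProductSet(Interval(-38/3, -7/6), {-1/95, E}), ProductSet(Interval(-38/3, 3/64), {E}), ProductSet(Interval.Lopen(-38/3, 3/64), Interval.Lopen(-1/95, E)), ProductSet(Interval(-7/6, 4*pi), {-7/94, E}), ProductSet(Interval.Ropen(-7/6, 4*pi), Interval.open(-7/94, E)))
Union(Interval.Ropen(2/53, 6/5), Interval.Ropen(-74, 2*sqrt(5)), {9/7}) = Interval.Ropen(-74, 2*sqrt(5))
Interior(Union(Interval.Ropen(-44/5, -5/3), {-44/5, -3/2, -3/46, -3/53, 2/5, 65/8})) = Interval.open(-44/5, -5/3)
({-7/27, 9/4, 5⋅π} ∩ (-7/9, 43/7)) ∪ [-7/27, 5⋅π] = [-7/27, 5⋅π]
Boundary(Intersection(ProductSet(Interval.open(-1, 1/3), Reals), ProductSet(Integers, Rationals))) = ProductSet(Range(0, 1, 1), Reals)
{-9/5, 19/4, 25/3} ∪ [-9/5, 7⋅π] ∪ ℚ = ℚ ∪ [-9/5, 7⋅π]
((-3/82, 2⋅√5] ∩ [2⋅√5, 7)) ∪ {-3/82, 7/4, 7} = {-3/82, 7/4, 7, 2⋅√5}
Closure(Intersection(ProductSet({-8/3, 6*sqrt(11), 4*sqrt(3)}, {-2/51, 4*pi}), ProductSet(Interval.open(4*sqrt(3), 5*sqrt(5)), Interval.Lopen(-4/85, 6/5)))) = EmptySet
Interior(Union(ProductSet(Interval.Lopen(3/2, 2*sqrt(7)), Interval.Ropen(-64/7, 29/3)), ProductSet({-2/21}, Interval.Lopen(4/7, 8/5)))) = ProductSet(Interval.open(3/2, 2*sqrt(7)), Interval.open(-64/7, 29/3))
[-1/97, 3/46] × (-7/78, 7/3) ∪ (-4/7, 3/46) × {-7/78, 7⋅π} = ((-4/7, 3/46) × {-7/78, 7⋅π}) ∪ ([-1/97, 3/46] × (-7/78, 7/3))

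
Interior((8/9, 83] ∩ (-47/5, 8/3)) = (8/9, 8/3)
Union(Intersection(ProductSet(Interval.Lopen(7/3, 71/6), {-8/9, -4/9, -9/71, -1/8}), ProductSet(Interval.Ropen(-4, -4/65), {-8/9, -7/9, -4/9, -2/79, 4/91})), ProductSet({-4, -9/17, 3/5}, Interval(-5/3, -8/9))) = ProductSet({-4, -9/17, 3/5}, Interval(-5/3, -8/9))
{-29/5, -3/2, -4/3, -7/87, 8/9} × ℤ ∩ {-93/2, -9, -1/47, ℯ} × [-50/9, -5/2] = ∅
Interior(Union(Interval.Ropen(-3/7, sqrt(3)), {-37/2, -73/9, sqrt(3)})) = Interval.open(-3/7, sqrt(3))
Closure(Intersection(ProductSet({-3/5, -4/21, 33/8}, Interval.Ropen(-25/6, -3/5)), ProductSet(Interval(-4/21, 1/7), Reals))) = ProductSet({-4/21}, Interval(-25/6, -3/5))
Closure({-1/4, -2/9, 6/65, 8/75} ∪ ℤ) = ℤ ∪ {-1/4, -2/9, 6/65, 8/75}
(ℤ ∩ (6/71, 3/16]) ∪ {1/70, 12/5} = {1/70, 12/5}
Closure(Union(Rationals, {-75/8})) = Reals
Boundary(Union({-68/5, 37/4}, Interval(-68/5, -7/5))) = {-68/5, -7/5, 37/4}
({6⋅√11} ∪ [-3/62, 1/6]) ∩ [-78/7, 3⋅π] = [-3/62, 1/6]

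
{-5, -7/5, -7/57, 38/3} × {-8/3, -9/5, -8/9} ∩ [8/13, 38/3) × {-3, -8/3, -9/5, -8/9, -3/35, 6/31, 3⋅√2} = ∅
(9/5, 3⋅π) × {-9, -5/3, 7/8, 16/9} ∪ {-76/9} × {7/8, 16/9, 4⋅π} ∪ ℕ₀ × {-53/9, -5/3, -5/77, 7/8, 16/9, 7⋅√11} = ({-76/9} × {7/8, 16/9, 4⋅π}) ∪ ((9/5, 3⋅π) × {-9, -5/3, 7/8, 16/9}) ∪ (ℕ₀ × {-53/9, -5/3, -5/77, 7/8, 16/9, 7⋅√11})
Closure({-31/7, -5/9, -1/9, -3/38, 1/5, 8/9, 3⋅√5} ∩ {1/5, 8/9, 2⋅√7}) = {1/5, 8/9}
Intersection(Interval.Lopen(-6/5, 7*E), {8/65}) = {8/65}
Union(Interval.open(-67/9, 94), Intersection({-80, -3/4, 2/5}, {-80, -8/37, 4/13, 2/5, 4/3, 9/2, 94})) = Union({-80}, Interval.open(-67/9, 94))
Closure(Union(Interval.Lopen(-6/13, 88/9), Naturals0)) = Union(Complement(Naturals0, Interval.open(-6/13, 88/9)), Interval(-6/13, 88/9), Naturals0)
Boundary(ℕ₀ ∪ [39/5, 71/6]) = {39/5, 71/6} ∪ (ℕ₀ \ (39/5, 71/6))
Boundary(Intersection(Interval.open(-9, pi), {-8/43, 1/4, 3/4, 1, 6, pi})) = {-8/43, 1/4, 3/4, 1}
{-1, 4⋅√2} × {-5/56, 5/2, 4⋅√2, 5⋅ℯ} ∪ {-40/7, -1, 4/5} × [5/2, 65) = ({-40/7, -1, 4/5} × [5/2, 65)) ∪ ({-1, 4⋅√2} × {-5/56, 5/2, 4⋅√2, 5⋅ℯ})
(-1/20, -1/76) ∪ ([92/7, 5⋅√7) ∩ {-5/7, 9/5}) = (-1/20, -1/76)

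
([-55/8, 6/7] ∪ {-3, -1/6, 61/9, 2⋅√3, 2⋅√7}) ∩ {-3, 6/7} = {-3, 6/7}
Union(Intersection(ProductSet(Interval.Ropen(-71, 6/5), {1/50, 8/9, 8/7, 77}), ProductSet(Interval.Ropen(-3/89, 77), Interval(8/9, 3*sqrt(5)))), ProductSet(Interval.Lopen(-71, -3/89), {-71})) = Union(ProductSet(Interval.Lopen(-71, -3/89), {-71}), ProductSet(Interval.Ropen(-3/89, 6/5), {8/9, 8/7}))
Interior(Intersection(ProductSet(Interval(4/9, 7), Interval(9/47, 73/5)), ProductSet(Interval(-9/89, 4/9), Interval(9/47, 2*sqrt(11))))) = EmptySet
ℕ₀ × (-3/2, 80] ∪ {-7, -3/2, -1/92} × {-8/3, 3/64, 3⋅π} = (ℕ₀ × (-3/2, 80]) ∪ ({-7, -3/2, -1/92} × {-8/3, 3/64, 3⋅π})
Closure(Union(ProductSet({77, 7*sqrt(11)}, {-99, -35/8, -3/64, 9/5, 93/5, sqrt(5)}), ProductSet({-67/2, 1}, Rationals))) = Union(ProductSet({-67/2, 1}, Reals), ProductSet({77, 7*sqrt(11)}, {-99, -35/8, -3/64, 9/5, 93/5, sqrt(5)}))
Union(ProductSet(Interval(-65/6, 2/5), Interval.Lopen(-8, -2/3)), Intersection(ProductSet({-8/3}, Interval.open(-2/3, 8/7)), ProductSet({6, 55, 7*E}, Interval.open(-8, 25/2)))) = ProductSet(Interval(-65/6, 2/5), Interval.Lopen(-8, -2/3))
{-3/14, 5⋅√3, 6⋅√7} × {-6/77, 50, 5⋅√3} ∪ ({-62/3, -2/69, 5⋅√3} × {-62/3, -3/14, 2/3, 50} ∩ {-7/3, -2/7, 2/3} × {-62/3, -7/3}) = {-3/14, 5⋅√3, 6⋅√7} × {-6/77, 50, 5⋅√3}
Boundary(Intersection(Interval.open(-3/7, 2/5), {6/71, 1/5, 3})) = {6/71, 1/5}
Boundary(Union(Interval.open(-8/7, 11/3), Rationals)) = Union(Interval(-oo, -8/7), Interval(11/3, oo))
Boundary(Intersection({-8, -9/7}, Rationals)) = {-8, -9/7}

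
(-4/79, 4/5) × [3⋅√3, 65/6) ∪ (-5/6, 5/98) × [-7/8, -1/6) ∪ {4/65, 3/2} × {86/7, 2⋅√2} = ({4/65, 3/2} × {86/7, 2⋅√2}) ∪ ((-5/6, 5/98) × [-7/8, -1/6)) ∪ ((-4/79, 4/5) × [3⋅√3, 65/6))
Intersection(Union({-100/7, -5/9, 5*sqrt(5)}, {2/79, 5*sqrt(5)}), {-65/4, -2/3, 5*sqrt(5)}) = {5*sqrt(5)}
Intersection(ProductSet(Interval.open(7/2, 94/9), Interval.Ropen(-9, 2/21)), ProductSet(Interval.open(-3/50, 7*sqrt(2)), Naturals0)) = ProductSet(Interval.open(7/2, 7*sqrt(2)), Range(0, 1, 1))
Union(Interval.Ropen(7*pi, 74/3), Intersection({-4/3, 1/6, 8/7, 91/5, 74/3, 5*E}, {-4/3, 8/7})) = Union({-4/3, 8/7}, Interval.Ropen(7*pi, 74/3))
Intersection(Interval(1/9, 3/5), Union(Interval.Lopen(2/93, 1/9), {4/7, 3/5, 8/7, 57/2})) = {1/9, 4/7, 3/5}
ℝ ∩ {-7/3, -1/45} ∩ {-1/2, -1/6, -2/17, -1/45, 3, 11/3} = {-1/45}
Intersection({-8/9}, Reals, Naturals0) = EmptySet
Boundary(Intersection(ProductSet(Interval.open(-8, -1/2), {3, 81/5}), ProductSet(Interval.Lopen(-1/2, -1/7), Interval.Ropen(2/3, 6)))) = EmptySet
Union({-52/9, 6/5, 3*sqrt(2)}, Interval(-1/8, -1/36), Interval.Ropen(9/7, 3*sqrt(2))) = Union({-52/9, 6/5}, Interval(-1/8, -1/36), Interval(9/7, 3*sqrt(2)))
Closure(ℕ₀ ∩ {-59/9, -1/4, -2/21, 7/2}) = ∅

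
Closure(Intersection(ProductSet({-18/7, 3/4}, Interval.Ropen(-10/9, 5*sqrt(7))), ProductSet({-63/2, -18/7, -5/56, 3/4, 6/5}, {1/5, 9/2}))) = ProductSet({-18/7, 3/4}, {1/5, 9/2})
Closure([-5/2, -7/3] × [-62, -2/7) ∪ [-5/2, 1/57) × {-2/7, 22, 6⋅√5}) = ([-5/2, -7/3] × [-62, -2/7]) ∪ ([-5/2, 1/57] × {-2/7, 22, 6⋅√5})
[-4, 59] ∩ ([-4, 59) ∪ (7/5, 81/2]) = [-4, 59)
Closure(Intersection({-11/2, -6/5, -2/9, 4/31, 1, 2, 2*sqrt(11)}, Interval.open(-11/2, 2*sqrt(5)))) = {-6/5, -2/9, 4/31, 1, 2}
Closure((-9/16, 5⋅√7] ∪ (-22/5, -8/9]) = [-22/5, -8/9] ∪ [-9/16, 5⋅√7]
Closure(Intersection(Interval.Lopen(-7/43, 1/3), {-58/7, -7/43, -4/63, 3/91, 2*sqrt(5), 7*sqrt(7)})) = {-4/63, 3/91}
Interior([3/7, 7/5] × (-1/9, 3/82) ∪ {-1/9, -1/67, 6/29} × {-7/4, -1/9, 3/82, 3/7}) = (3/7, 7/5) × (-1/9, 3/82)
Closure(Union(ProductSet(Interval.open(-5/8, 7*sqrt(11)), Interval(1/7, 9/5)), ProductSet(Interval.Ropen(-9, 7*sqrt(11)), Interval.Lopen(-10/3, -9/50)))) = Union(ProductSet({-9, 7*sqrt(11)}, Interval(-10/3, -9/50)), ProductSet(Interval(-9, 7*sqrt(11)), {-10/3, -9/50}), ProductSet(Interval.Ropen(-9, 7*sqrt(11)), Interval.Lopen(-10/3, -9/50)), ProductSet(Interval(-5/8, 7*sqrt(11)), Interval(1/7, 9/5)))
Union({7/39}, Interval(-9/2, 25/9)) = Interval(-9/2, 25/9)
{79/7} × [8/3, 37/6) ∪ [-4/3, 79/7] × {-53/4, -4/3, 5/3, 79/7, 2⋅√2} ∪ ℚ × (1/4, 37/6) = (ℚ × (1/4, 37/6)) ∪ ([-4/3, 79/7] × {-53/4, -4/3, 5/3, 79/7, 2⋅√2})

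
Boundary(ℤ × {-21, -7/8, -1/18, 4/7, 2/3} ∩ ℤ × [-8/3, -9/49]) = ℤ × {-7/8}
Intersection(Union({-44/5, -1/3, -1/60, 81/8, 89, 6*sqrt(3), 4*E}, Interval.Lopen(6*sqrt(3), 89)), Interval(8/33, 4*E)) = Union({81/8}, Interval(6*sqrt(3), 4*E))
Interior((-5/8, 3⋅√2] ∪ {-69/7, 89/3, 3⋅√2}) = (-5/8, 3⋅√2)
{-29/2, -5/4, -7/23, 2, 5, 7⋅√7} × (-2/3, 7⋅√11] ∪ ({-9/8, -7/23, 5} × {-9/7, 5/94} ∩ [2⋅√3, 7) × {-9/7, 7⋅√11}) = ({5} × {-9/7}) ∪ ({-29/2, -5/4, -7/23, 2, 5, 7⋅√7} × (-2/3, 7⋅√11])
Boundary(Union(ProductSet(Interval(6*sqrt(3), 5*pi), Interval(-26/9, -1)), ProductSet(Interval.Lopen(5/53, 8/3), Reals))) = Union(ProductSet({5/53, 8/3}, Reals), ProductSet({6*sqrt(3), 5*pi}, Interval(-26/9, -1)), ProductSet(Interval(6*sqrt(3), 5*pi), {-26/9, -1}))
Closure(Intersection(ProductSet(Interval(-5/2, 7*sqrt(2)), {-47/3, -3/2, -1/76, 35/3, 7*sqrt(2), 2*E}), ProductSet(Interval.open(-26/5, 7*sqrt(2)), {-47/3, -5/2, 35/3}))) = ProductSet(Interval(-5/2, 7*sqrt(2)), {-47/3, 35/3})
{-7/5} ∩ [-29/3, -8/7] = {-7/5}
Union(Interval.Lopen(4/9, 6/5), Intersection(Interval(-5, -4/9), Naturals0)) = Interval.Lopen(4/9, 6/5)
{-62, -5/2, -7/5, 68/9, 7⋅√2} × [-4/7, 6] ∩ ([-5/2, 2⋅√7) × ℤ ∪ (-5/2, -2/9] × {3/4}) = ({-7/5} × {3/4}) ∪ ({-5/2, -7/5} × {0, 1, …, 6})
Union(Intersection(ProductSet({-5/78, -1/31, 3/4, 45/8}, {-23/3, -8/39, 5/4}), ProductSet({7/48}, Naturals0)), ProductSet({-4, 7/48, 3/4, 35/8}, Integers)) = ProductSet({-4, 7/48, 3/4, 35/8}, Integers)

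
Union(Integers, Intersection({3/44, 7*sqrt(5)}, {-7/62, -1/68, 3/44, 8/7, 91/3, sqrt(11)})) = Union({3/44}, Integers)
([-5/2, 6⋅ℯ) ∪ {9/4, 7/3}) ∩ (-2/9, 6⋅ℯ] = (-2/9, 6⋅ℯ)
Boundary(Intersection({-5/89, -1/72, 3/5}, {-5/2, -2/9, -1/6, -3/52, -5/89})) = {-5/89}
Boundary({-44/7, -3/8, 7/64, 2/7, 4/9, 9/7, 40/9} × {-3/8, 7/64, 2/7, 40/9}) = {-44/7, -3/8, 7/64, 2/7, 4/9, 9/7, 40/9} × {-3/8, 7/64, 2/7, 40/9}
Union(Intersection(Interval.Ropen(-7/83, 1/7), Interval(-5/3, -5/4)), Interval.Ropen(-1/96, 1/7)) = Interval.Ropen(-1/96, 1/7)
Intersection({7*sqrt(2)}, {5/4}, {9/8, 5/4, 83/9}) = EmptySet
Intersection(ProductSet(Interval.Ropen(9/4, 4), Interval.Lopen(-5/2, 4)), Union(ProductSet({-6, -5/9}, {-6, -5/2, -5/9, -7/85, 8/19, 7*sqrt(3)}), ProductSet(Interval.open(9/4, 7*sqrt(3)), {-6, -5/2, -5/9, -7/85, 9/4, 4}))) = ProductSet(Interval.open(9/4, 4), {-5/9, -7/85, 9/4, 4})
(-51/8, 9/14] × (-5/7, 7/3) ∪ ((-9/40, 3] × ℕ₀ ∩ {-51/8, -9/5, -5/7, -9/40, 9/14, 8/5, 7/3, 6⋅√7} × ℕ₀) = ({9/14, 8/5, 7/3} × ℕ₀) ∪ ((-51/8, 9/14] × (-5/7, 7/3))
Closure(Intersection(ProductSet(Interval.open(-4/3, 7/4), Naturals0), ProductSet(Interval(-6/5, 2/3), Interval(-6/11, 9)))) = ProductSet(Interval(-6/5, 2/3), Range(0, 10, 1))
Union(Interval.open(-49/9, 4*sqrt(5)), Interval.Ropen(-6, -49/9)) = Union(Interval.Ropen(-6, -49/9), Interval.open(-49/9, 4*sqrt(5)))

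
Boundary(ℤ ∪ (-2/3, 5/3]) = {-2/3, 5/3} ∪ (ℤ \ (-2/3, 5/3))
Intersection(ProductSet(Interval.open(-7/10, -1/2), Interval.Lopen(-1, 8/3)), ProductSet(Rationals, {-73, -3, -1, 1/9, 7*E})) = ProductSet(Intersection(Interval.open(-7/10, -1/2), Rationals), {1/9})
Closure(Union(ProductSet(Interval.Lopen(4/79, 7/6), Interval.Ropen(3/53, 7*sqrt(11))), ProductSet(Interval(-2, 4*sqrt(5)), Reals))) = ProductSet(Interval(-2, 4*sqrt(5)), Reals)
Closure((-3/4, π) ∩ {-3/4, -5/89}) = {-5/89}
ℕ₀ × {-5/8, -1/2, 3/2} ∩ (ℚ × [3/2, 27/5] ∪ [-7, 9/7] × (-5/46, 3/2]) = (ℕ₀ ∪ {0, 1}) × {3/2}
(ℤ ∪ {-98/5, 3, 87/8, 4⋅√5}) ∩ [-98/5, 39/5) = {-98/5} ∪ {-19, -18, …, 7}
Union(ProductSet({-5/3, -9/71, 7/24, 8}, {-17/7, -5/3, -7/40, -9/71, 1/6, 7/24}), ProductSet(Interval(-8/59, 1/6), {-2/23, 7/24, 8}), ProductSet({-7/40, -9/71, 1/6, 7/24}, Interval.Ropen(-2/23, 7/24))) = Union(ProductSet({-5/3, -9/71, 7/24, 8}, {-17/7, -5/3, -7/40, -9/71, 1/6, 7/24}), ProductSet({-7/40, -9/71, 1/6, 7/24}, Interval.Ropen(-2/23, 7/24)), ProductSet(Interval(-8/59, 1/6), {-2/23, 7/24, 8}))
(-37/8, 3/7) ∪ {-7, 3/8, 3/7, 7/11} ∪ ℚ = ℚ ∪ [-37/8, 3/7]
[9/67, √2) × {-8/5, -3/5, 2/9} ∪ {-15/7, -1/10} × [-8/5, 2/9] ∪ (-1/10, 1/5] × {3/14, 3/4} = ({-15/7, -1/10} × [-8/5, 2/9]) ∪ ((-1/10, 1/5] × {3/14, 3/4}) ∪ ([9/67, √2) × {-8/5, -3/5, 2/9})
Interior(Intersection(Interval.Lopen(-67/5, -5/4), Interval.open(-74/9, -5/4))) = Interval.open(-74/9, -5/4)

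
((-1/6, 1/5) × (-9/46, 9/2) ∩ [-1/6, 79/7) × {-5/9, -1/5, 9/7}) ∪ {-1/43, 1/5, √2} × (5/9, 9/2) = ((-1/6, 1/5) × {9/7}) ∪ ({-1/43, 1/5, √2} × (5/9, 9/2))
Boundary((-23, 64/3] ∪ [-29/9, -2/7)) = {-23, 64/3}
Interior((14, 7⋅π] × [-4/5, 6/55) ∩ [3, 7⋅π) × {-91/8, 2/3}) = ∅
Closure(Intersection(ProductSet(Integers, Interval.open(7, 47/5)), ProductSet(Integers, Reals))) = ProductSet(Integers, Interval(7, 47/5))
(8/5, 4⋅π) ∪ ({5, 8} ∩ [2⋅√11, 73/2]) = (8/5, 4⋅π)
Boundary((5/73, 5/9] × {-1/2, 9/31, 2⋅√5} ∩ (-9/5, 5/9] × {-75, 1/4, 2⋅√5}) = [5/73, 5/9] × {2⋅√5}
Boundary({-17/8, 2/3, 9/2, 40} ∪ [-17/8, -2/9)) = {-17/8, -2/9, 2/3, 9/2, 40}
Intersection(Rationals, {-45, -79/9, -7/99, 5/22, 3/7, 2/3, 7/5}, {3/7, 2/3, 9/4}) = {3/7, 2/3}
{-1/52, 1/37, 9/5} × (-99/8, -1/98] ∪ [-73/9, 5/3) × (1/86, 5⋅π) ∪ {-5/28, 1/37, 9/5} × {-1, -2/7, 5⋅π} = ({-1/52, 1/37, 9/5} × (-99/8, -1/98]) ∪ ({-5/28, 1/37, 9/5} × {-1, -2/7, 5⋅π}) ∪ ([-73/9, 5/3) × (1/86, 5⋅π))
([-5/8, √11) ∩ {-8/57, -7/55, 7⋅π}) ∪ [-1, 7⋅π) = [-1, 7⋅π)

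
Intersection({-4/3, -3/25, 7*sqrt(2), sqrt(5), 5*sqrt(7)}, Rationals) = {-4/3, -3/25}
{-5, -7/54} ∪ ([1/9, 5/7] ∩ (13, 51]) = {-5, -7/54}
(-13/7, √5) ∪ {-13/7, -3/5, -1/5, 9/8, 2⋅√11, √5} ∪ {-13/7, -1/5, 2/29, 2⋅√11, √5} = [-13/7, √5] ∪ {2⋅√11}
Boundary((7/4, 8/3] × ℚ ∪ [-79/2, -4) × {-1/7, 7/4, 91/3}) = ([7/4, 8/3] × ℝ) ∪ ([-79/2, -4] × {-1/7, 7/4, 91/3})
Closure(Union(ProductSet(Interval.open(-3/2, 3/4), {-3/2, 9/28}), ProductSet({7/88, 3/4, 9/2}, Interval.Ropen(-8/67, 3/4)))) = Union(ProductSet({7/88, 3/4, 9/2}, Interval(-8/67, 3/4)), ProductSet(Interval(-3/2, 3/4), {-3/2, 9/28}))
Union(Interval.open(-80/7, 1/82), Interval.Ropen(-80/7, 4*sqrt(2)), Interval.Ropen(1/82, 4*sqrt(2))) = Interval.Ropen(-80/7, 4*sqrt(2))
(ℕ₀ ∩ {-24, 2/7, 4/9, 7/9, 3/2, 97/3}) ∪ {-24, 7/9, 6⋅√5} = {-24, 7/9, 6⋅√5}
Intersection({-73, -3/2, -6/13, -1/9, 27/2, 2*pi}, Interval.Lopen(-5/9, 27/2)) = {-6/13, -1/9, 27/2, 2*pi}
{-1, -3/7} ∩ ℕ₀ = ∅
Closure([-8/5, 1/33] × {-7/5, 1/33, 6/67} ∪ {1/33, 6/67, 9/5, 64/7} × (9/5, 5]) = ([-8/5, 1/33] × {-7/5, 1/33, 6/67}) ∪ ({1/33, 6/67, 9/5, 64/7} × [9/5, 5])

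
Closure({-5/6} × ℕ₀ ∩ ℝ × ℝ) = {-5/6} × ℕ₀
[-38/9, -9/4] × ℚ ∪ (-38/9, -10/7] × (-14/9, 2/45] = ([-38/9, -9/4] × ℚ) ∪ ((-38/9, -10/7] × (-14/9, 2/45])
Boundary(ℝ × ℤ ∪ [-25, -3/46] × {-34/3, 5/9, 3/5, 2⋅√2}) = (ℝ × ℤ) ∪ ([-25, -3/46] × {-34/3, 5/9, 3/5, 2⋅√2})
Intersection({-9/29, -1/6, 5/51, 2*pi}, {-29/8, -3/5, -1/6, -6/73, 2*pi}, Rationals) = {-1/6}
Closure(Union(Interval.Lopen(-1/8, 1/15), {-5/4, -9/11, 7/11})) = Union({-5/4, -9/11, 7/11}, Interval(-1/8, 1/15))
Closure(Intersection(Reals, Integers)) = Integers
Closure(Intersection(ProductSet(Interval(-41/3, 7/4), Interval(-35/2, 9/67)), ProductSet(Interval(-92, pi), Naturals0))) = ProductSet(Interval(-41/3, 7/4), Range(0, 1, 1))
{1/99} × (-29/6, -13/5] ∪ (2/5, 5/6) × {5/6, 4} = ({1/99} × (-29/6, -13/5]) ∪ ((2/5, 5/6) × {5/6, 4})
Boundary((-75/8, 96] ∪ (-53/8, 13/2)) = {-75/8, 96}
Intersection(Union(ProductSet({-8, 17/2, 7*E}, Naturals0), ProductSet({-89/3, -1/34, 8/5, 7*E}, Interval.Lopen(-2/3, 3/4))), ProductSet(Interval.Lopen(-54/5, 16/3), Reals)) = Union(ProductSet({-8}, Naturals0), ProductSet({-1/34, 8/5}, Interval.Lopen(-2/3, 3/4)))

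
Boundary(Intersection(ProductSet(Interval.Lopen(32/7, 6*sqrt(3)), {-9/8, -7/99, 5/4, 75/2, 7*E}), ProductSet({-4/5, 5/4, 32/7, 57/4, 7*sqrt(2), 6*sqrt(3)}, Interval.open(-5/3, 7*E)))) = ProductSet({7*sqrt(2), 6*sqrt(3)}, {-9/8, -7/99, 5/4})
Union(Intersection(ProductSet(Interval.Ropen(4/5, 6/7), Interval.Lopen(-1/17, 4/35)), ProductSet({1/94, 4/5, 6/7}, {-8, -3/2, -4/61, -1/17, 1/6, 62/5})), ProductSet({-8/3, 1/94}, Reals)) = ProductSet({-8/3, 1/94}, Reals)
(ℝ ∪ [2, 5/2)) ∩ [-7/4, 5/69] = [-7/4, 5/69]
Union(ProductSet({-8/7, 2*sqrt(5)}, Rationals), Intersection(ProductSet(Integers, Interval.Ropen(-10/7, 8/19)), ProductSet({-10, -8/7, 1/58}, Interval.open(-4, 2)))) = Union(ProductSet({-10}, Interval.Ropen(-10/7, 8/19)), ProductSet({-8/7, 2*sqrt(5)}, Rationals))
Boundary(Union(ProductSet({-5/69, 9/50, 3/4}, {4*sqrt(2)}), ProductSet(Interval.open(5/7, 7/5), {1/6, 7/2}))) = Union(ProductSet({-5/69, 9/50, 3/4}, {4*sqrt(2)}), ProductSet(Interval(5/7, 7/5), {1/6, 7/2}))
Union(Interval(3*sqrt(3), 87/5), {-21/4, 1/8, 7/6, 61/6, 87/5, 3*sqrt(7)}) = Union({-21/4, 1/8, 7/6}, Interval(3*sqrt(3), 87/5))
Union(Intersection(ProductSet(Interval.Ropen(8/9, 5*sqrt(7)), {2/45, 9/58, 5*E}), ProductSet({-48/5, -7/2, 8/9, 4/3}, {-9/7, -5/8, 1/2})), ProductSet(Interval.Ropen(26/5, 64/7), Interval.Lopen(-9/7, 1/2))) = ProductSet(Interval.Ropen(26/5, 64/7), Interval.Lopen(-9/7, 1/2))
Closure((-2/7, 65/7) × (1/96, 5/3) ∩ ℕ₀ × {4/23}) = {0, 1, …, 9} × {4/23}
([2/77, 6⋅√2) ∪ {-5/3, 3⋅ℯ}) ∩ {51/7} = {51/7}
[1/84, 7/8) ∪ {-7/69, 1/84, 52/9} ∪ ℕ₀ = {-7/69, 52/9} ∪ ℕ₀ ∪ [1/84, 7/8)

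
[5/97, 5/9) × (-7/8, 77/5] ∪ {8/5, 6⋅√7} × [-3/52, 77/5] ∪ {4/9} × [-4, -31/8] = ({4/9} × [-4, -31/8]) ∪ ([5/97, 5/9) × (-7/8, 77/5]) ∪ ({8/5, 6⋅√7} × [-3/52, 77/5])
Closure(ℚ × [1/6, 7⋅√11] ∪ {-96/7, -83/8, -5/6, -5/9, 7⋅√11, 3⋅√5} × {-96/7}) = (ℝ × [1/6, 7⋅√11]) ∪ ({-96/7, -83/8, -5/6, -5/9, 7⋅√11, 3⋅√5} × {-96/7})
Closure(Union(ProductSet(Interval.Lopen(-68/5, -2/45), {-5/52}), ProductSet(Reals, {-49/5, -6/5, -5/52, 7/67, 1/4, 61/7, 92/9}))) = ProductSet(Reals, {-49/5, -6/5, -5/52, 7/67, 1/4, 61/7, 92/9})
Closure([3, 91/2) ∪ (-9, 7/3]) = [-9, 7/3] ∪ [3, 91/2]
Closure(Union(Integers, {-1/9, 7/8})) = Union({-1/9, 7/8}, Integers)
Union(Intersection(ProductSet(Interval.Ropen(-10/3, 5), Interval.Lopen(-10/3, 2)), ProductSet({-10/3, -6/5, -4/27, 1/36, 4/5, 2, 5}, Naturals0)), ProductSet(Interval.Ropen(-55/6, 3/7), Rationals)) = Union(ProductSet({-10/3, -6/5, -4/27, 1/36, 4/5, 2}, Range(0, 3, 1)), ProductSet(Interval.Ropen(-55/6, 3/7), Rationals))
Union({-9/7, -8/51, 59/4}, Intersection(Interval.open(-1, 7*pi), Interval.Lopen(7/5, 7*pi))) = Union({-9/7, -8/51}, Interval.open(7/5, 7*pi))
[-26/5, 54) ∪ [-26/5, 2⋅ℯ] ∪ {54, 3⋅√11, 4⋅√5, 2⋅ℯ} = [-26/5, 54]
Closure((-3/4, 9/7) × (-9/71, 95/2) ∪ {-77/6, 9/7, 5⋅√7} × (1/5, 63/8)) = ({-3/4, 9/7} × [-9/71, 95/2]) ∪ ([-3/4, 9/7] × {-9/71, 95/2}) ∪ ((-3/4, 9/7) × (-9/71, 95/2)) ∪ ({-77/6, 9/7, 5⋅√7} × [1/5, 63/8])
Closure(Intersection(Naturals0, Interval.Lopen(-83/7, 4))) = Range(0, 5, 1)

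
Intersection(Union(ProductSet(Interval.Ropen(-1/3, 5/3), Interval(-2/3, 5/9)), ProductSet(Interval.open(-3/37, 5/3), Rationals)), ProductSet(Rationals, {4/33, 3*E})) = ProductSet(Intersection(Interval.Ropen(-1/3, 5/3), Rationals), {4/33})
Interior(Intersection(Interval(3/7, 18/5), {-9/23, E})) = EmptySet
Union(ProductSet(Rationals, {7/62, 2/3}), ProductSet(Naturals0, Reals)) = Union(ProductSet(Naturals0, Reals), ProductSet(Rationals, {7/62, 2/3}))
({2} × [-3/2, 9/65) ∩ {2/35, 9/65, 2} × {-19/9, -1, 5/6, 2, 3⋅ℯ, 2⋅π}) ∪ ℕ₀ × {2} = (ℕ₀ × {2}) ∪ ({2} × {-1})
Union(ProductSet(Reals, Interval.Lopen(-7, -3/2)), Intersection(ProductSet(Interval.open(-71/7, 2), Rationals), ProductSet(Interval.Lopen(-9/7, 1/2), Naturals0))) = Union(ProductSet(Interval.Lopen(-9/7, 1/2), Naturals0), ProductSet(Reals, Interval.Lopen(-7, -3/2)))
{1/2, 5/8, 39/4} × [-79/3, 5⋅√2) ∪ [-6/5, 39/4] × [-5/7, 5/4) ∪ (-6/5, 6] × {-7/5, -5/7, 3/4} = ((-6/5, 6] × {-7/5, -5/7, 3/4}) ∪ ([-6/5, 39/4] × [-5/7, 5/4)) ∪ ({1/2, 5/8, 39/4} × [-79/3, 5⋅√2))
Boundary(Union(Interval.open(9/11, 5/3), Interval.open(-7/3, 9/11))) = {-7/3, 9/11, 5/3}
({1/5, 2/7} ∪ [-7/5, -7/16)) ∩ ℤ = {-1}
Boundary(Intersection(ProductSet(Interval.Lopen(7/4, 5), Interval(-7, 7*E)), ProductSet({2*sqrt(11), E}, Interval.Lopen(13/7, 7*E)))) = ProductSet({E}, Interval(13/7, 7*E))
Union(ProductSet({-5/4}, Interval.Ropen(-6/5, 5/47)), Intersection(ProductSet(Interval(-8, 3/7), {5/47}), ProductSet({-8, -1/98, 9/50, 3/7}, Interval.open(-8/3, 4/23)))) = Union(ProductSet({-5/4}, Interval.Ropen(-6/5, 5/47)), ProductSet({-8, -1/98, 9/50, 3/7}, {5/47}))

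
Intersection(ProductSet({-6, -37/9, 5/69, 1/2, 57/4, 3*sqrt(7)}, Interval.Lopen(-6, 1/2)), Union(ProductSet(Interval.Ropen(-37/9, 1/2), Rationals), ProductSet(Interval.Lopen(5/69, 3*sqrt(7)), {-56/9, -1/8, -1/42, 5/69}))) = Union(ProductSet({-37/9, 5/69}, Intersection(Interval.Lopen(-6, 1/2), Rationals)), ProductSet({1/2, 3*sqrt(7)}, {-1/8, -1/42, 5/69}))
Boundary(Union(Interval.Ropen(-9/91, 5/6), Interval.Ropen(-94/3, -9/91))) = {-94/3, 5/6}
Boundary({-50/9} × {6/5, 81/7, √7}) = {-50/9} × {6/5, 81/7, √7}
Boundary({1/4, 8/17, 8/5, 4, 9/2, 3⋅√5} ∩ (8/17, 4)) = {8/5}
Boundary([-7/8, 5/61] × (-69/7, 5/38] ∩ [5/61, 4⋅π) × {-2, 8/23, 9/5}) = {5/61} × {-2}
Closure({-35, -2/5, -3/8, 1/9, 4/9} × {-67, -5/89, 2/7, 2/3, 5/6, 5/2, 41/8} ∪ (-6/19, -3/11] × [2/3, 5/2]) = ([-6/19, -3/11] × [2/3, 5/2]) ∪ ({-35, -2/5, -3/8, 1/9, 4/9} × {-67, -5/89, 2/7, 2/3, 5/6, 5/2, 41/8})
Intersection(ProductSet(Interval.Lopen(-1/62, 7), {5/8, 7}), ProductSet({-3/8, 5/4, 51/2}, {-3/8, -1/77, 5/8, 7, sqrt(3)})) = ProductSet({5/4}, {5/8, 7})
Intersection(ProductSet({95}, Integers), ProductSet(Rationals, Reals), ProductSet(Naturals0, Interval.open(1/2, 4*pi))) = ProductSet({95}, Range(1, 13, 1))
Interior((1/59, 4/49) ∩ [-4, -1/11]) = ∅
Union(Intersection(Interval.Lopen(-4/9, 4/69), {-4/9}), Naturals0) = Naturals0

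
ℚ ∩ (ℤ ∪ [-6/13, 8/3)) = ℤ ∪ (ℚ ∩ [-6/13, 8/3))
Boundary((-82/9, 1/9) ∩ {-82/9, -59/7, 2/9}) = {-59/7}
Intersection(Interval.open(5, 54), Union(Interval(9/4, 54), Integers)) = Union(Interval.open(5, 54), Range(6, 54, 1))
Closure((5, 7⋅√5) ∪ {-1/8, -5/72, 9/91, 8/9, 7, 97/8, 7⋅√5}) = {-1/8, -5/72, 9/91, 8/9} ∪ [5, 7⋅√5]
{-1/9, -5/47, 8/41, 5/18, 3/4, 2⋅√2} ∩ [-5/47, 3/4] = {-5/47, 8/41, 5/18, 3/4}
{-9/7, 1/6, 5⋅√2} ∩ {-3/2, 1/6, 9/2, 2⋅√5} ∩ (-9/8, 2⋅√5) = {1/6}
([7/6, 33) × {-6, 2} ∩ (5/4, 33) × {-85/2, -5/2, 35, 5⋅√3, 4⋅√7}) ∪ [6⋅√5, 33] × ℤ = [6⋅√5, 33] × ℤ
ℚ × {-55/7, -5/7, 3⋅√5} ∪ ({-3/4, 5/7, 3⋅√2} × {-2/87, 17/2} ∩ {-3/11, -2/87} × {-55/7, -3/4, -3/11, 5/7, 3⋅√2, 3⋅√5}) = ℚ × {-55/7, -5/7, 3⋅√5}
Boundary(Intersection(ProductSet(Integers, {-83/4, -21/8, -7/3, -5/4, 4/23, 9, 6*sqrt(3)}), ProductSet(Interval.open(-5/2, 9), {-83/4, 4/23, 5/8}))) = ProductSet(Range(-2, 9, 1), {-83/4, 4/23})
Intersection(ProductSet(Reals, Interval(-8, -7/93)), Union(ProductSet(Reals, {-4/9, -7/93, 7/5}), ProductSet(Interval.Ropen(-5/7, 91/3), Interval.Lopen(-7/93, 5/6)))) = ProductSet(Reals, {-4/9, -7/93})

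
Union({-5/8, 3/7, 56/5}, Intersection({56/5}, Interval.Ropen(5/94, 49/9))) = {-5/8, 3/7, 56/5}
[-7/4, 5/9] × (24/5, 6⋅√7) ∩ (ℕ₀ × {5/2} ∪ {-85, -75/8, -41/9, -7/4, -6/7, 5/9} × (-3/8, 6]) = {-7/4, -6/7, 5/9} × (24/5, 6]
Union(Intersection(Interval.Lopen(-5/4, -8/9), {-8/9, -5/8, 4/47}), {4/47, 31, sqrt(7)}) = {-8/9, 4/47, 31, sqrt(7)}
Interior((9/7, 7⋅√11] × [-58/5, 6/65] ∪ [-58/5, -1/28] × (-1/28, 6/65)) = ((-58/5, -1/28) × (-1/28, 6/65)) ∪ ((9/7, 7⋅√11) × (-58/5, 6/65))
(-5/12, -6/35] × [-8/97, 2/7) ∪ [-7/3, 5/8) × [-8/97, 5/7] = [-7/3, 5/8) × [-8/97, 5/7]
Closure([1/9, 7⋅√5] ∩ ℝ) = [1/9, 7⋅√5]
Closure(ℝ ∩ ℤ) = ℤ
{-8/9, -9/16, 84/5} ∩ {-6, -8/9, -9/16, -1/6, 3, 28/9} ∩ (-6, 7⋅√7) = {-8/9, -9/16}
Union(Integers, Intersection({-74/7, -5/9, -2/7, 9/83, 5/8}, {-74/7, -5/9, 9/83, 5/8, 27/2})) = Union({-74/7, -5/9, 9/83, 5/8}, Integers)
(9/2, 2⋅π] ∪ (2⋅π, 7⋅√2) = (9/2, 7⋅√2)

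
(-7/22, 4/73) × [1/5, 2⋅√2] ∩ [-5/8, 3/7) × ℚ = (-7/22, 4/73) × (ℚ ∩ [1/5, 2⋅√2])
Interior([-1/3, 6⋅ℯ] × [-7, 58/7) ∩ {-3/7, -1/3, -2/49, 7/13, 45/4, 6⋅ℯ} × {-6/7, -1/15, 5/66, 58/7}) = ∅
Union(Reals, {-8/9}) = Reals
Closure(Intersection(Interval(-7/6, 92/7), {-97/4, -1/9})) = {-1/9}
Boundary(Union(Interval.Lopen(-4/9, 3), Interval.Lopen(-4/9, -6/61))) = {-4/9, 3}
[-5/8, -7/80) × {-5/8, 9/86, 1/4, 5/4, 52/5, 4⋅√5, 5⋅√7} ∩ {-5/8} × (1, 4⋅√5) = {-5/8} × {5/4}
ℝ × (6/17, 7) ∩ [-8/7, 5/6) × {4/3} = [-8/7, 5/6) × {4/3}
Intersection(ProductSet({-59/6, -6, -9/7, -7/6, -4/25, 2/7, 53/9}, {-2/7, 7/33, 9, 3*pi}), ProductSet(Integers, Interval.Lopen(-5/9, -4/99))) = ProductSet({-6}, {-2/7})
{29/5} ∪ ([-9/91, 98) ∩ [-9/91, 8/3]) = [-9/91, 8/3] ∪ {29/5}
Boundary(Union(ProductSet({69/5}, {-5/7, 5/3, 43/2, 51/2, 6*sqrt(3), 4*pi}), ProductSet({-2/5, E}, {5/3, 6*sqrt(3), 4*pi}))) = Union(ProductSet({69/5}, {-5/7, 5/3, 43/2, 51/2, 6*sqrt(3), 4*pi}), ProductSet({-2/5, E}, {5/3, 6*sqrt(3), 4*pi}))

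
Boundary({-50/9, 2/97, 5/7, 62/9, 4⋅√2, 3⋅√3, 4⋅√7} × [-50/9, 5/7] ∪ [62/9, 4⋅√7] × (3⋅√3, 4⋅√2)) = ({62/9, 4⋅√7} × [3⋅√3, 4⋅√2]) ∪ ([62/9, 4⋅√7] × {4⋅√2, 3⋅√3}) ∪ ({-50/9, 2/97, 5/7, 62/9, 4⋅√2, 3⋅√3, 4⋅√7} × [-50/9, 5/7])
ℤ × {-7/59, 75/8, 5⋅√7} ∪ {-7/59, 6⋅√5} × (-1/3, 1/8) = (ℤ × {-7/59, 75/8, 5⋅√7}) ∪ ({-7/59, 6⋅√5} × (-1/3, 1/8))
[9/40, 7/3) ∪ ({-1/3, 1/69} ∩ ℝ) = {-1/3, 1/69} ∪ [9/40, 7/3)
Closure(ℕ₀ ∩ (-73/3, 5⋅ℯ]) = {0, 1, …, 13}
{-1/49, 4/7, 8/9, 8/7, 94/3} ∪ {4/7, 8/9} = {-1/49, 4/7, 8/9, 8/7, 94/3}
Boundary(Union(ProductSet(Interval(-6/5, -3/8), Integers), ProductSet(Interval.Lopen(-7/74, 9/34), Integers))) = ProductSet(Union(Interval(-6/5, -3/8), Interval(-7/74, 9/34)), Integers)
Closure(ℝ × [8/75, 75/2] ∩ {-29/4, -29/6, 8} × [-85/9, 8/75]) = {-29/4, -29/6, 8} × {8/75}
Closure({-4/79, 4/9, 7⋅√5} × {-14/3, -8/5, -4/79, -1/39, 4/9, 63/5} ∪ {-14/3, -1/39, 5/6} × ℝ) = ({-14/3, -1/39, 5/6} × ℝ) ∪ ({-4/79, 4/9, 7⋅√5} × {-14/3, -8/5, -4/79, -1/39, 4/9, 63/5})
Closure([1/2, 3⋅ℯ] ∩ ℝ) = [1/2, 3⋅ℯ]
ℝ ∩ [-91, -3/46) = [-91, -3/46)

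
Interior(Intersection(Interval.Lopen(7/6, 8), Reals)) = Interval.open(7/6, 8)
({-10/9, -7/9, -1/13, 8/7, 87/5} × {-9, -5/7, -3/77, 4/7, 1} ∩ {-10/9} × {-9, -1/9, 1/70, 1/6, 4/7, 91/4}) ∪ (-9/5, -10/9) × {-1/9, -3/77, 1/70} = ({-10/9} × {-9, 4/7}) ∪ ((-9/5, -10/9) × {-1/9, -3/77, 1/70})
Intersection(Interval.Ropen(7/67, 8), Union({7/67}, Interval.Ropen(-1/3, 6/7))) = Interval.Ropen(7/67, 6/7)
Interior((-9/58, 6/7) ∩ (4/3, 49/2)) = ∅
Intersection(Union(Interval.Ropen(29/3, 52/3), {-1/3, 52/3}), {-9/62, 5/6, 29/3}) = {29/3}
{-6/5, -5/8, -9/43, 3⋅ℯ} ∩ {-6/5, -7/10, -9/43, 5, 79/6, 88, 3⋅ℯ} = {-6/5, -9/43, 3⋅ℯ}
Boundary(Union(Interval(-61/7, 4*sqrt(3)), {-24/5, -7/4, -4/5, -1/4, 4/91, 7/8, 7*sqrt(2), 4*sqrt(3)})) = {-61/7, 7*sqrt(2), 4*sqrt(3)}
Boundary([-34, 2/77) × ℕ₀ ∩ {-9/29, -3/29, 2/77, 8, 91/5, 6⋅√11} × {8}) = {-9/29, -3/29} × {8}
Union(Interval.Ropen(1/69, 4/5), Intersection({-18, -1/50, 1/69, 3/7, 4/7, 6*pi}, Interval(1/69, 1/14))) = Interval.Ropen(1/69, 4/5)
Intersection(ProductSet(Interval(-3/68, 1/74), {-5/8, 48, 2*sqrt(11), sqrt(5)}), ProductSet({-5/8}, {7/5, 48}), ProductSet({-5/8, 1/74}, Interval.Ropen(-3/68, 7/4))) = EmptySet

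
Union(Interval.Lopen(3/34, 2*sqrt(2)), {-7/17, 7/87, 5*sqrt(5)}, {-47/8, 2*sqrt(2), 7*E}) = Union({-47/8, -7/17, 7/87, 5*sqrt(5), 7*E}, Interval.Lopen(3/34, 2*sqrt(2)))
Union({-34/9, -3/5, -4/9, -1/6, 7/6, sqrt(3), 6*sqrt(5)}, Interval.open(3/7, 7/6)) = Union({-34/9, -3/5, -4/9, -1/6, sqrt(3), 6*sqrt(5)}, Interval.Lopen(3/7, 7/6))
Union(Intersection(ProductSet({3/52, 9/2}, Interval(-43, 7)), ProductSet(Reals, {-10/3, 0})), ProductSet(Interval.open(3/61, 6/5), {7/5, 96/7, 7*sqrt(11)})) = Union(ProductSet({3/52, 9/2}, {-10/3, 0}), ProductSet(Interval.open(3/61, 6/5), {7/5, 96/7, 7*sqrt(11)}))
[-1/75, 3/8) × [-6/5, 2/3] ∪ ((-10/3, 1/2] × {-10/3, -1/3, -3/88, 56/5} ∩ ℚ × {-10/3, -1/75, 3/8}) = ((ℚ ∩ (-10/3, 1/2]) × {-10/3}) ∪ ([-1/75, 3/8) × [-6/5, 2/3])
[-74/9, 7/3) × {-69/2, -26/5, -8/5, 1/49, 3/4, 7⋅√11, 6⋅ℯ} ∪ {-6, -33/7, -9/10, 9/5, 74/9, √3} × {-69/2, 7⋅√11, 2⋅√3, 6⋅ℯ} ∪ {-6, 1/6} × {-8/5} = ([-74/9, 7/3) × {-69/2, -26/5, -8/5, 1/49, 3/4, 7⋅√11, 6⋅ℯ}) ∪ ({-6, -33/7, -9/10, 9/5, 74/9, √3} × {-69/2, 7⋅√11, 2⋅√3, 6⋅ℯ})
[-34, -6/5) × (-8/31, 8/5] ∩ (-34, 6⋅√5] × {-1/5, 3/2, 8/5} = (-34, -6/5) × {-1/5, 3/2, 8/5}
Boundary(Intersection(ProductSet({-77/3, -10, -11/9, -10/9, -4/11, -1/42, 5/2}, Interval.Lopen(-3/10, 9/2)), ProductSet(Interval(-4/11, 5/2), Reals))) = ProductSet({-4/11, -1/42, 5/2}, Interval(-3/10, 9/2))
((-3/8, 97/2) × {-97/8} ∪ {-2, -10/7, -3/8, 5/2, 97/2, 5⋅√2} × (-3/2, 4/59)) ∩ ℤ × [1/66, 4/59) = {-2} × [1/66, 4/59)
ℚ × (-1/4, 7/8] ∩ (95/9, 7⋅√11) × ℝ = (ℚ ∩ (95/9, 7⋅√11)) × (-1/4, 7/8]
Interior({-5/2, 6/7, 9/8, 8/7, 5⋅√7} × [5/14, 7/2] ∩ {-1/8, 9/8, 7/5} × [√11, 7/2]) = ∅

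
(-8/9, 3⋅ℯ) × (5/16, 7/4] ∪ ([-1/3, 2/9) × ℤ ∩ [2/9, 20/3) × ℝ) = (-8/9, 3⋅ℯ) × (5/16, 7/4]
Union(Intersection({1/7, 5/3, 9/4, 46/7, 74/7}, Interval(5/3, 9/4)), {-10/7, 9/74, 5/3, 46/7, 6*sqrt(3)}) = {-10/7, 9/74, 5/3, 9/4, 46/7, 6*sqrt(3)}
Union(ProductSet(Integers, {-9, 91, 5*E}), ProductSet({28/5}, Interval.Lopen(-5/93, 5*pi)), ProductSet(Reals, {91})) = Union(ProductSet({28/5}, Interval.Lopen(-5/93, 5*pi)), ProductSet(Integers, {-9, 91, 5*E}), ProductSet(Reals, {91}))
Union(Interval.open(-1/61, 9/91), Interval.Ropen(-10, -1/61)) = Union(Interval.Ropen(-10, -1/61), Interval.open(-1/61, 9/91))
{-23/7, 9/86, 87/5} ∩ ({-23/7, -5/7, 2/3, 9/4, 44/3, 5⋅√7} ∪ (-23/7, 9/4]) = {-23/7, 9/86}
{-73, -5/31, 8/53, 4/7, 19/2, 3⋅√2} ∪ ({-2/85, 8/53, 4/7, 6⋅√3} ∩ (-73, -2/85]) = {-73, -5/31, -2/85, 8/53, 4/7, 19/2, 3⋅√2}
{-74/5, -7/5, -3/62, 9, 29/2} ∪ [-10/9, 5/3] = {-74/5, -7/5, 9, 29/2} ∪ [-10/9, 5/3]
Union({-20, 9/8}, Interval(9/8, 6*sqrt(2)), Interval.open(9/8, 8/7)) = Union({-20}, Interval(9/8, 6*sqrt(2)))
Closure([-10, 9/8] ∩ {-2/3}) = {-2/3}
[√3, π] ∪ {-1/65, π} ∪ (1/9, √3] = {-1/65} ∪ (1/9, π]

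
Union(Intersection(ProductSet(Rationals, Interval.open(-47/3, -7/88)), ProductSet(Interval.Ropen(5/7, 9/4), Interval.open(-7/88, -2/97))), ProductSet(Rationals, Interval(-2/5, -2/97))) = ProductSet(Rationals, Interval(-2/5, -2/97))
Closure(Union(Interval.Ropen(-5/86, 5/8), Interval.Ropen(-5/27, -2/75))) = Interval(-5/27, 5/8)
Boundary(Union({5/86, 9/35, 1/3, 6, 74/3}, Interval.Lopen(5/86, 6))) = {5/86, 6, 74/3}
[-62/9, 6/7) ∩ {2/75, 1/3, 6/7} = {2/75, 1/3}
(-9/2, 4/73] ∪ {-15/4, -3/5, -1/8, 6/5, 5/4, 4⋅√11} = (-9/2, 4/73] ∪ {6/5, 5/4, 4⋅√11}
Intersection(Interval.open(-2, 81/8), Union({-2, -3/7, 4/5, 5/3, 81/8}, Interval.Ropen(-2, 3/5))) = Union({4/5, 5/3}, Interval.open(-2, 3/5))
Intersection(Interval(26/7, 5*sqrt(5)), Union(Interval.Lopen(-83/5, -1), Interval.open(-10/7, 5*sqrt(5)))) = Interval.Ropen(26/7, 5*sqrt(5))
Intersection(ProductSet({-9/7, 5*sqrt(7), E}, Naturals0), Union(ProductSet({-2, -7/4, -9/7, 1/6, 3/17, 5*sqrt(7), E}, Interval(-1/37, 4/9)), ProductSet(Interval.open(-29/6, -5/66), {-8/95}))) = ProductSet({-9/7, 5*sqrt(7), E}, Range(0, 1, 1))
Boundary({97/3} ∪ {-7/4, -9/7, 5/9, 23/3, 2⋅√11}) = {-7/4, -9/7, 5/9, 23/3, 97/3, 2⋅√11}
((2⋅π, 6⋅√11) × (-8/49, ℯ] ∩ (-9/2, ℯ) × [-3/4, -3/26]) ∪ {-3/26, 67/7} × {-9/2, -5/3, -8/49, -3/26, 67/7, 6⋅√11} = {-3/26, 67/7} × {-9/2, -5/3, -8/49, -3/26, 67/7, 6⋅√11}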